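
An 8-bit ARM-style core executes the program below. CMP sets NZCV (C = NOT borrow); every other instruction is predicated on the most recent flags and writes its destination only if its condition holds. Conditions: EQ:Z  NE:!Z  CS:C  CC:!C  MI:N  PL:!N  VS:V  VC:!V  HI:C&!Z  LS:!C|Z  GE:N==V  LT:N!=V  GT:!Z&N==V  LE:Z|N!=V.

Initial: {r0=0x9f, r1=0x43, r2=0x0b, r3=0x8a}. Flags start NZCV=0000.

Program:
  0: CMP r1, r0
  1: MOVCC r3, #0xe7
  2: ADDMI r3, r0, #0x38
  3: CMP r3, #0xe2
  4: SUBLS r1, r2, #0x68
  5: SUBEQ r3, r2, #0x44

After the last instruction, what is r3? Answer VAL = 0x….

VAL = 0xd7

0: ✓ CMP  NZCV=1001
1: ✓ MOVCC  r3←0xe7
2: ✓ ADDMI  r3←0xd7
3: ✓ CMP  NZCV=1000
4: ✓ SUBLS  r1←0xa3
5: · SUBEQ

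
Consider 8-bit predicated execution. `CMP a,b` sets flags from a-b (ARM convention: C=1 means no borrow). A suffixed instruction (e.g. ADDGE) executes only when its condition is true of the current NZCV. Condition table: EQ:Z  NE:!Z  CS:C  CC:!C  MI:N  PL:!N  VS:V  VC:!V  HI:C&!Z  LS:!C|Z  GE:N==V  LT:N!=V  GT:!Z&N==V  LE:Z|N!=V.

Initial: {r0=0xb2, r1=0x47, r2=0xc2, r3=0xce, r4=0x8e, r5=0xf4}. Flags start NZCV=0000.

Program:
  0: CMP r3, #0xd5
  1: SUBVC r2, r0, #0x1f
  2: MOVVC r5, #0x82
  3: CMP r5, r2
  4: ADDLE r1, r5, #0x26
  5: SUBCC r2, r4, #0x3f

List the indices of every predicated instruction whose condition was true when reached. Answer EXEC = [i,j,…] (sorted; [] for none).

0: ✓ CMP  NZCV=1000
1: ✓ SUBVC  r2←0x93
2: ✓ MOVVC  r5←0x82
3: ✓ CMP  NZCV=1000
4: ✓ ADDLE  r1←0xa8
5: ✓ SUBCC  r2←0x4f

EXEC = [1,2,4,5]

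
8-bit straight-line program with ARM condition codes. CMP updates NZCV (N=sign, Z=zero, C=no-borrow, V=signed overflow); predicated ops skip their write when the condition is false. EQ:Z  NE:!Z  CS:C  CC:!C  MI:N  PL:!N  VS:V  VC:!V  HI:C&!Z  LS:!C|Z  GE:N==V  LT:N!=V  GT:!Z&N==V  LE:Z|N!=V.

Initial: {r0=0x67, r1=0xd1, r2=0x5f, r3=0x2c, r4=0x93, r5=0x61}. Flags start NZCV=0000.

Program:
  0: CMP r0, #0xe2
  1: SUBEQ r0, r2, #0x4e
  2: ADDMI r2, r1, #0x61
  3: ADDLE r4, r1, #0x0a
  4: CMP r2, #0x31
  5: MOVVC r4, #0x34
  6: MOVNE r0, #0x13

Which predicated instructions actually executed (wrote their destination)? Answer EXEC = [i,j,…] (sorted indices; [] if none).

EXEC = [2,5,6]

[0] flags=1001 → (cmp)
[1] flags=1001 EQ?F → skip
[2] flags=1001 MI?T → r2=0x32
[3] flags=1001 LE?F → skip
[4] flags=0010 → (cmp)
[5] flags=0010 VC?T → r4=0x34
[6] flags=0010 NE?T → r0=0x13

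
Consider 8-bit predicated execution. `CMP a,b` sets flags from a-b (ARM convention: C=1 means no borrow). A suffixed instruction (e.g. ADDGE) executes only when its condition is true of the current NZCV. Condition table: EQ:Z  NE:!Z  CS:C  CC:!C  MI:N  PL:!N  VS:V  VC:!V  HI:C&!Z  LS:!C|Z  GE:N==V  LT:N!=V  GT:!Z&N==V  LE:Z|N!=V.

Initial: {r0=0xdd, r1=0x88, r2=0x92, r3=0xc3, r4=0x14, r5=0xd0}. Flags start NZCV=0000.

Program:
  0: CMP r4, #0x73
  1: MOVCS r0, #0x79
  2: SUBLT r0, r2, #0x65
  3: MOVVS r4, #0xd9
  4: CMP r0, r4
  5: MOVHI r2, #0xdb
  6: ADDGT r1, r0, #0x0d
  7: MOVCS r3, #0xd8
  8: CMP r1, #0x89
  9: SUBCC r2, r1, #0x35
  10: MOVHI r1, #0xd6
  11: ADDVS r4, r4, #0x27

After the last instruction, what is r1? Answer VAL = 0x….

VAL = 0x3a

[0] flags=1000 → (cmp)
[1] flags=1000 CS?F → skip
[2] flags=1000 LT?T → r0=0x2d
[3] flags=1000 VS?F → skip
[4] flags=0010 → (cmp)
[5] flags=0010 HI?T → r2=0xdb
[6] flags=0010 GT?T → r1=0x3a
[7] flags=0010 CS?T → r3=0xd8
[8] flags=1001 → (cmp)
[9] flags=1001 CC?T → r2=0x05
[10] flags=1001 HI?F → skip
[11] flags=1001 VS?T → r4=0x3b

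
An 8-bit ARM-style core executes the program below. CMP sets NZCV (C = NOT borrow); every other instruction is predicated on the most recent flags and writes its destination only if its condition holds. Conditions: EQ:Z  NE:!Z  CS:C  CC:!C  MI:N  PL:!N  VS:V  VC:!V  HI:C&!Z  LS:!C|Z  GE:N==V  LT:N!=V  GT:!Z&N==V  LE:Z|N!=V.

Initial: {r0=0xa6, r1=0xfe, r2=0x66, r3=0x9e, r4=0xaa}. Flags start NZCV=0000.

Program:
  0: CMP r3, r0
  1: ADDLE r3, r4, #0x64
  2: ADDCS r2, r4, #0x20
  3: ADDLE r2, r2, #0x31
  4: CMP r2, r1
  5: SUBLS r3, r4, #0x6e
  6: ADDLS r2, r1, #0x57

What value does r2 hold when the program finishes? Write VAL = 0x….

0: ✓ CMP  NZCV=1000
1: ✓ ADDLE  r3←0x0e
2: · ADDCS
3: ✓ ADDLE  r2←0x97
4: ✓ CMP  NZCV=1000
5: ✓ SUBLS  r3←0x3c
6: ✓ ADDLS  r2←0x55

VAL = 0x55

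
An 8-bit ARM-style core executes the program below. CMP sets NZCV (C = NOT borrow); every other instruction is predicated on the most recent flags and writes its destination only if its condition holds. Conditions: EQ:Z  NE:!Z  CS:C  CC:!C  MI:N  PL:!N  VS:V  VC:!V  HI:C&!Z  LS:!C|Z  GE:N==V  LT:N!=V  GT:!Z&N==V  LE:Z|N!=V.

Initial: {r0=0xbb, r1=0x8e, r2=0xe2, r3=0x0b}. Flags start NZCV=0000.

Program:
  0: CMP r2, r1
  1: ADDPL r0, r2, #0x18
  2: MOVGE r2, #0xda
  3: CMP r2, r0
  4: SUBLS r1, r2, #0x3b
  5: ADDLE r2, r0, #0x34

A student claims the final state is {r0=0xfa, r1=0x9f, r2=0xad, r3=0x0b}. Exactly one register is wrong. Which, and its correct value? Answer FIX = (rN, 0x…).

0: ✓ CMP  NZCV=0010
1: ✓ ADDPL  r0←0xfa
2: ✓ MOVGE  r2←0xda
3: ✓ CMP  NZCV=1000
4: ✓ SUBLS  r1←0x9f
5: ✓ ADDLE  r2←0x2e

FIX = (r2, 0x2e)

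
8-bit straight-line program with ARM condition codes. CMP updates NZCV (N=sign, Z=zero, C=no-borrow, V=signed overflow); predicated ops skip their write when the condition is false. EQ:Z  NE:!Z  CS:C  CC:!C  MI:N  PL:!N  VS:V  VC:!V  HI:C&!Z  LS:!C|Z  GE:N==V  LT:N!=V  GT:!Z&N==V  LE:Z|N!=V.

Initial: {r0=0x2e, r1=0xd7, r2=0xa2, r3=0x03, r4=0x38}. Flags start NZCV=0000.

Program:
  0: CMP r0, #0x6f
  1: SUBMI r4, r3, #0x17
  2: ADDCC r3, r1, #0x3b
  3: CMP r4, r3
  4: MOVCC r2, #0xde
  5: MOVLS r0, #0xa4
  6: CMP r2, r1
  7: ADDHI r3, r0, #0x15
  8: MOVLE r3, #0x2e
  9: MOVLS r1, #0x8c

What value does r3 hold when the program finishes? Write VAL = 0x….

VAL = 0x2e

0: ✓ CMP  NZCV=1000
1: ✓ SUBMI  r4←0xec
2: ✓ ADDCC  r3←0x12
3: ✓ CMP  NZCV=1010
4: · MOVCC
5: · MOVLS
6: ✓ CMP  NZCV=1000
7: · ADDHI
8: ✓ MOVLE  r3←0x2e
9: ✓ MOVLS  r1←0x8c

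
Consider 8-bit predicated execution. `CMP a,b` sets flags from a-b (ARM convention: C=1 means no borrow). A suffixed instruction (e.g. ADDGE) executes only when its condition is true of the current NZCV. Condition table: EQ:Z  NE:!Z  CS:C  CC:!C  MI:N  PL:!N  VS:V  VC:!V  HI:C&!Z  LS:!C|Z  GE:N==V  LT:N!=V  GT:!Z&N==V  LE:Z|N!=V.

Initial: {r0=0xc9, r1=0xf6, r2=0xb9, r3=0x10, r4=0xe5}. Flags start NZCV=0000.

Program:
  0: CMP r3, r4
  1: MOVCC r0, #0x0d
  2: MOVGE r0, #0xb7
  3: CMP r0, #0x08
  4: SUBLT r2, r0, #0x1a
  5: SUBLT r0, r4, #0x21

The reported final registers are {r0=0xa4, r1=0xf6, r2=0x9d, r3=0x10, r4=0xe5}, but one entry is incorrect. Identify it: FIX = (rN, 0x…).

FIX = (r0, 0xc4)

[0] flags=0000 → (cmp)
[1] flags=0000 CC?T → r0=0x0d
[2] flags=0000 GE?T → r0=0xb7
[3] flags=1010 → (cmp)
[4] flags=1010 LT?T → r2=0x9d
[5] flags=1010 LT?T → r0=0xc4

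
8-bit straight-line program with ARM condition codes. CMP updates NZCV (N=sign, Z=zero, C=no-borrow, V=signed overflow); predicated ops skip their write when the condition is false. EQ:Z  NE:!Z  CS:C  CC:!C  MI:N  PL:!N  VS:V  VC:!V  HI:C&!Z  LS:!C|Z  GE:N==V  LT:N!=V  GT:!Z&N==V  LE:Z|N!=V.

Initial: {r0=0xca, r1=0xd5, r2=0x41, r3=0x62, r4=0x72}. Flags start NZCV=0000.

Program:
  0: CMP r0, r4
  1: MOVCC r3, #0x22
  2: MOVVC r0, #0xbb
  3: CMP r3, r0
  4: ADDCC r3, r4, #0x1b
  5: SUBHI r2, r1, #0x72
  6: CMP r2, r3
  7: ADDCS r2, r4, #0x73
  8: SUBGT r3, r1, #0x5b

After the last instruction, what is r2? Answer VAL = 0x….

0: ✓ CMP  NZCV=0011
1: · MOVCC
2: · MOVVC
3: ✓ CMP  NZCV=1001
4: ✓ ADDCC  r3←0x8d
5: · SUBHI
6: ✓ CMP  NZCV=1001
7: · ADDCS
8: ✓ SUBGT  r3←0x7a

VAL = 0x41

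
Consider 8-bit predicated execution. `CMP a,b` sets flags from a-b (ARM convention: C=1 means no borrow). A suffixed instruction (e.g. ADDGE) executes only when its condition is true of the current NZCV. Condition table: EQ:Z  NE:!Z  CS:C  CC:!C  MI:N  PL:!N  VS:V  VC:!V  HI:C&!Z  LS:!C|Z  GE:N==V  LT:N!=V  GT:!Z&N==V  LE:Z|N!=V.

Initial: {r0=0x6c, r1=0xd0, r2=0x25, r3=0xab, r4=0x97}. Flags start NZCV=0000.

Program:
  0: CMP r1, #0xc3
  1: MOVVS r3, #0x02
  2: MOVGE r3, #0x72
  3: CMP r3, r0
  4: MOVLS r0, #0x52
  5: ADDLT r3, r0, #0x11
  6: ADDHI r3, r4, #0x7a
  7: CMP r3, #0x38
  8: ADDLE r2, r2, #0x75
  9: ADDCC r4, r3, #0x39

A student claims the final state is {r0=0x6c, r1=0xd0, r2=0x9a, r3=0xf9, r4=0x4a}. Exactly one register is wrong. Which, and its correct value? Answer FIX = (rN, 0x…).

FIX = (r3, 0x11)

0: ✓ CMP  NZCV=0010
1: · MOVVS
2: ✓ MOVGE  r3←0x72
3: ✓ CMP  NZCV=0010
4: · MOVLS
5: · ADDLT
6: ✓ ADDHI  r3←0x11
7: ✓ CMP  NZCV=1000
8: ✓ ADDLE  r2←0x9a
9: ✓ ADDCC  r4←0x4a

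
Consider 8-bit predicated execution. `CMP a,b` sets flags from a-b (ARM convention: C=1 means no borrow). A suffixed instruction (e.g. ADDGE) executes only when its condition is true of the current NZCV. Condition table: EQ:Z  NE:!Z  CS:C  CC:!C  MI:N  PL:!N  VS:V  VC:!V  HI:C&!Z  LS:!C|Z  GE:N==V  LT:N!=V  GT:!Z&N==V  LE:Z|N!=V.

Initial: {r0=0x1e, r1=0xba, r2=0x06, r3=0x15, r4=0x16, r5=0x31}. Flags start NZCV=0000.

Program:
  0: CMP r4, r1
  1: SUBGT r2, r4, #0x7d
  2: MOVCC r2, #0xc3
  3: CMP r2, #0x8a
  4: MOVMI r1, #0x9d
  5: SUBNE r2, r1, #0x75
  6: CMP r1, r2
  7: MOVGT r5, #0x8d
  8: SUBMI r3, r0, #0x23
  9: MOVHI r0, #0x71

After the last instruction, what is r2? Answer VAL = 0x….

0: ✓ CMP  NZCV=0000
1: ✓ SUBGT  r2←0x99
2: ✓ MOVCC  r2←0xc3
3: ✓ CMP  NZCV=0010
4: · MOVMI
5: ✓ SUBNE  r2←0x45
6: ✓ CMP  NZCV=0011
7: · MOVGT
8: · SUBMI
9: ✓ MOVHI  r0←0x71

VAL = 0x45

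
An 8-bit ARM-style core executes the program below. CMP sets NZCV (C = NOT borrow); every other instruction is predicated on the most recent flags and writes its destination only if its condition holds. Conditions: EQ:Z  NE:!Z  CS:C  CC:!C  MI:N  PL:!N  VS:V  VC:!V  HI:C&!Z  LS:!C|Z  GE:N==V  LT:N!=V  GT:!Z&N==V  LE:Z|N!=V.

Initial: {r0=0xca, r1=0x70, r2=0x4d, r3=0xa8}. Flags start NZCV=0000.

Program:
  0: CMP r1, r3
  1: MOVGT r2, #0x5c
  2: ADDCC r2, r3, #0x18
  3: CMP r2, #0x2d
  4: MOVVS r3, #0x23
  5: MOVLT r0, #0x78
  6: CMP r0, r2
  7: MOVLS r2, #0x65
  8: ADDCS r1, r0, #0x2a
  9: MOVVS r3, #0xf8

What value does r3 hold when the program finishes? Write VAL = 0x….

0: ✓ CMP  NZCV=1001
1: ✓ MOVGT  r2←0x5c
2: ✓ ADDCC  r2←0xc0
3: ✓ CMP  NZCV=1010
4: · MOVVS
5: ✓ MOVLT  r0←0x78
6: ✓ CMP  NZCV=1001
7: ✓ MOVLS  r2←0x65
8: · ADDCS
9: ✓ MOVVS  r3←0xf8

VAL = 0xf8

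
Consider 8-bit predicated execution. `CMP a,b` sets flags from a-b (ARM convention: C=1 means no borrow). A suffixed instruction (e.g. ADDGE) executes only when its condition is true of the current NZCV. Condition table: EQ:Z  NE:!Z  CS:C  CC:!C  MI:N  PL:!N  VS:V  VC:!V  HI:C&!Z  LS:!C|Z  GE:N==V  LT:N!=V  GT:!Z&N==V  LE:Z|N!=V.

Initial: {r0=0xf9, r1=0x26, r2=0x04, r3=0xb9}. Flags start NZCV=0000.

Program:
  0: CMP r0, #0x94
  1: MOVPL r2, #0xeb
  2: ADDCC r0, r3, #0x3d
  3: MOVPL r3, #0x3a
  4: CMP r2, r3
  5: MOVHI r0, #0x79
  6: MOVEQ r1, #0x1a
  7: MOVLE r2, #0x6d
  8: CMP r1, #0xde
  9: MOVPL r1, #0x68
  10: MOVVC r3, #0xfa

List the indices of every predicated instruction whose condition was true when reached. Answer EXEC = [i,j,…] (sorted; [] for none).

[0] flags=0010 → (cmp)
[1] flags=0010 PL?T → r2=0xeb
[2] flags=0010 CC?F → skip
[3] flags=0010 PL?T → r3=0x3a
[4] flags=1010 → (cmp)
[5] flags=1010 HI?T → r0=0x79
[6] flags=1010 EQ?F → skip
[7] flags=1010 LE?T → r2=0x6d
[8] flags=0000 → (cmp)
[9] flags=0000 PL?T → r1=0x68
[10] flags=0000 VC?T → r3=0xfa

EXEC = [1,3,5,7,9,10]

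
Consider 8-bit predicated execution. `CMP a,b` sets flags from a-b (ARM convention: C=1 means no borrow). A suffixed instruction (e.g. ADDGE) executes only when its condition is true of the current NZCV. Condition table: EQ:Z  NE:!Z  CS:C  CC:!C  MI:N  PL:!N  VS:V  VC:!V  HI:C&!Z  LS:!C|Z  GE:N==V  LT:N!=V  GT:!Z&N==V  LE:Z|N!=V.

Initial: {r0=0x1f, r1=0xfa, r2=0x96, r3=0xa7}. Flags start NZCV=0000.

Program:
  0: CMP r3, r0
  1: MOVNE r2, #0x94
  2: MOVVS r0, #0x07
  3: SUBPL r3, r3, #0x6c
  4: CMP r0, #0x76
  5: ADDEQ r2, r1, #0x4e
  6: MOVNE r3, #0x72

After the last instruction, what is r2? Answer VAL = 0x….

VAL = 0x94

[0] flags=1010 → (cmp)
[1] flags=1010 NE?T → r2=0x94
[2] flags=1010 VS?F → skip
[3] flags=1010 PL?F → skip
[4] flags=1000 → (cmp)
[5] flags=1000 EQ?F → skip
[6] flags=1000 NE?T → r3=0x72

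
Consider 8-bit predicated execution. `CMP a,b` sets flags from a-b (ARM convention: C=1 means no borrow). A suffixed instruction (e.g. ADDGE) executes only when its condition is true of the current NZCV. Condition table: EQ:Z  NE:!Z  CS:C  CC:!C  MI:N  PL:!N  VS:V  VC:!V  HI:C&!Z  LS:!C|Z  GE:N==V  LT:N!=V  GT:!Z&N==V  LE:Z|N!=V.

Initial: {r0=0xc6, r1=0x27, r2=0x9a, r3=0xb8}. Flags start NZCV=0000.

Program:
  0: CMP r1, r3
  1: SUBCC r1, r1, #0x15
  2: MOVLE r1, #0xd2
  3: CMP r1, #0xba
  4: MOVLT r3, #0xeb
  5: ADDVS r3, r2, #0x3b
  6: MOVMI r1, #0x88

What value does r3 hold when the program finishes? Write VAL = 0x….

VAL = 0xb8

[0] flags=0000 → (cmp)
[1] flags=0000 CC?T → r1=0x12
[2] flags=0000 LE?F → skip
[3] flags=0000 → (cmp)
[4] flags=0000 LT?F → skip
[5] flags=0000 VS?F → skip
[6] flags=0000 MI?F → skip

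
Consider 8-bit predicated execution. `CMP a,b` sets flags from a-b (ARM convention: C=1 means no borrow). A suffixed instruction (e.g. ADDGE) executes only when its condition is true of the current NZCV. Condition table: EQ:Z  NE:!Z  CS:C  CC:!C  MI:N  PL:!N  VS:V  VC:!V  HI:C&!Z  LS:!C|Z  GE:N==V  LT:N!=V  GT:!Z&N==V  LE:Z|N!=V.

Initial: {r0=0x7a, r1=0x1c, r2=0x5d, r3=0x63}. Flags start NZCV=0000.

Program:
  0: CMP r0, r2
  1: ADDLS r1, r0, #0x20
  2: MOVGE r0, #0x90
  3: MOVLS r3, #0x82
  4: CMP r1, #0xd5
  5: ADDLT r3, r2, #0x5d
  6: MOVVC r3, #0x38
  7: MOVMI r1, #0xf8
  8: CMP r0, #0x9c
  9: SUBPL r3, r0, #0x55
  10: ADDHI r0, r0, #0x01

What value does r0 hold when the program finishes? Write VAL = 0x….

VAL = 0x90

0: ✓ CMP  NZCV=0010
1: · ADDLS
2: ✓ MOVGE  r0←0x90
3: · MOVLS
4: ✓ CMP  NZCV=0000
5: · ADDLT
6: ✓ MOVVC  r3←0x38
7: · MOVMI
8: ✓ CMP  NZCV=1000
9: · SUBPL
10: · ADDHI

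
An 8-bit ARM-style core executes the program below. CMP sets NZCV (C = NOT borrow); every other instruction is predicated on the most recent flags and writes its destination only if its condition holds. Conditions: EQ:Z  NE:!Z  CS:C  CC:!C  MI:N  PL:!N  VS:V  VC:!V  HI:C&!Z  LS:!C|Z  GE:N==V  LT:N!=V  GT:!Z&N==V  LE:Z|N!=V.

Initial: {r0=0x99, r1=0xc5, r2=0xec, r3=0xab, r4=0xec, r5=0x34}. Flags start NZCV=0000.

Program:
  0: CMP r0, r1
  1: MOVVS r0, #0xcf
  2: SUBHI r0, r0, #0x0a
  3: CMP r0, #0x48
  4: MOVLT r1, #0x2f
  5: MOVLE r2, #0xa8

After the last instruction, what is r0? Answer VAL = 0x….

0: ✓ CMP  NZCV=1000
1: · MOVVS
2: · SUBHI
3: ✓ CMP  NZCV=0011
4: ✓ MOVLT  r1←0x2f
5: ✓ MOVLE  r2←0xa8

VAL = 0x99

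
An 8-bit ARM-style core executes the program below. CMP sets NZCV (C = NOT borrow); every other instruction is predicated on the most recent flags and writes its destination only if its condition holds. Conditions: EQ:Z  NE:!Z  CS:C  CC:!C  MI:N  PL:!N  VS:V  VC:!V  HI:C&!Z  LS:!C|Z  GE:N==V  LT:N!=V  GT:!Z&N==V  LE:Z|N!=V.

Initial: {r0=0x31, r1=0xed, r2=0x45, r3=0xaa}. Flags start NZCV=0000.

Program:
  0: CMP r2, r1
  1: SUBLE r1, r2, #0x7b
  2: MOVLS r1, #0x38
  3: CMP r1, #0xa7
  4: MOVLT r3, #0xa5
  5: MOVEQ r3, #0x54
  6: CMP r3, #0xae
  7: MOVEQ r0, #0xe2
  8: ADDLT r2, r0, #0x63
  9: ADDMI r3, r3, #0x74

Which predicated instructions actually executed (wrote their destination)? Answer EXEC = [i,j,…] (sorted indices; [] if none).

0: ✓ CMP  NZCV=0000
1: · SUBLE
2: ✓ MOVLS  r1←0x38
3: ✓ CMP  NZCV=1001
4: · MOVLT
5: · MOVEQ
6: ✓ CMP  NZCV=1000
7: · MOVEQ
8: ✓ ADDLT  r2←0x94
9: ✓ ADDMI  r3←0x1e

EXEC = [2,8,9]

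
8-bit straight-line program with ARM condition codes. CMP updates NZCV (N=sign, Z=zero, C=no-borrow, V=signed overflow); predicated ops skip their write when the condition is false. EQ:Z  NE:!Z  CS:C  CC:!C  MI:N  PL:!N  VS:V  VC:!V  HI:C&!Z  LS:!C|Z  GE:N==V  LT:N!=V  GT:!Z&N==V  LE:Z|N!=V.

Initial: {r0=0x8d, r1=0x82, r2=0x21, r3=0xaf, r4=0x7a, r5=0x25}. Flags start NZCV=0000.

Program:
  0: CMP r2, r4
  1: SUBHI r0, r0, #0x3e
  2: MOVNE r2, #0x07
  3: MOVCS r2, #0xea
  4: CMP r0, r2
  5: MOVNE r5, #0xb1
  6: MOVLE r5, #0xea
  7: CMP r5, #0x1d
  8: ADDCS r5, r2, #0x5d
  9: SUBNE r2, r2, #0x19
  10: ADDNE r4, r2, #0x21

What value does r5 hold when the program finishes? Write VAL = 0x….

VAL = 0x64

0: ✓ CMP  NZCV=1000
1: · SUBHI
2: ✓ MOVNE  r2←0x07
3: · MOVCS
4: ✓ CMP  NZCV=1010
5: ✓ MOVNE  r5←0xb1
6: ✓ MOVLE  r5←0xea
7: ✓ CMP  NZCV=1010
8: ✓ ADDCS  r5←0x64
9: ✓ SUBNE  r2←0xee
10: ✓ ADDNE  r4←0x0f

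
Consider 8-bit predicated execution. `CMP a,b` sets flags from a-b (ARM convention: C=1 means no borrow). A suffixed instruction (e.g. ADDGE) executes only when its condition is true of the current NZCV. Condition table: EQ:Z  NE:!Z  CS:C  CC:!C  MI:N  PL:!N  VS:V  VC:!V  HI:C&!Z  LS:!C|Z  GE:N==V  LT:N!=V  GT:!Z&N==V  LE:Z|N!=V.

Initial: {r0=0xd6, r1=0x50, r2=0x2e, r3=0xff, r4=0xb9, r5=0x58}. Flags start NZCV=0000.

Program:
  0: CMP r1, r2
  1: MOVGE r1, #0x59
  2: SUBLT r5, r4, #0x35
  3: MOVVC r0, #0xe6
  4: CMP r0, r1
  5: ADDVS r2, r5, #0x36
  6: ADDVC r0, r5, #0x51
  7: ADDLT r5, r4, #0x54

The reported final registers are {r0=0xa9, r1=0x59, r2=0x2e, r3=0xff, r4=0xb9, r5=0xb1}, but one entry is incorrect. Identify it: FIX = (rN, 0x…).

0: ✓ CMP  NZCV=0010
1: ✓ MOVGE  r1←0x59
2: · SUBLT
3: ✓ MOVVC  r0←0xe6
4: ✓ CMP  NZCV=1010
5: · ADDVS
6: ✓ ADDVC  r0←0xa9
7: ✓ ADDLT  r5←0x0d

FIX = (r5, 0x0d)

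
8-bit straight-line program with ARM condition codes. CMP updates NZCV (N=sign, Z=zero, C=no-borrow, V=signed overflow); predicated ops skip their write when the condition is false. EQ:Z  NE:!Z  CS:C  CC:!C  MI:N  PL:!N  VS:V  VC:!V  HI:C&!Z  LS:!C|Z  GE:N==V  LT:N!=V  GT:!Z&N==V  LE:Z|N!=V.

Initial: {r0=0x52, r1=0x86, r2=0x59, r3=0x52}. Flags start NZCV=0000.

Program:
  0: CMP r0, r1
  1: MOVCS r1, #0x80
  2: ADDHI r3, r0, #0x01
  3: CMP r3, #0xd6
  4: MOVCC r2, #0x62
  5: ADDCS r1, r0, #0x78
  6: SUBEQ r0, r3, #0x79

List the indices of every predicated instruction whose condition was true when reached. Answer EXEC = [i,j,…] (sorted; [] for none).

[0] flags=1001 → (cmp)
[1] flags=1001 CS?F → skip
[2] flags=1001 HI?F → skip
[3] flags=0000 → (cmp)
[4] flags=0000 CC?T → r2=0x62
[5] flags=0000 CS?F → skip
[6] flags=0000 EQ?F → skip

EXEC = [4]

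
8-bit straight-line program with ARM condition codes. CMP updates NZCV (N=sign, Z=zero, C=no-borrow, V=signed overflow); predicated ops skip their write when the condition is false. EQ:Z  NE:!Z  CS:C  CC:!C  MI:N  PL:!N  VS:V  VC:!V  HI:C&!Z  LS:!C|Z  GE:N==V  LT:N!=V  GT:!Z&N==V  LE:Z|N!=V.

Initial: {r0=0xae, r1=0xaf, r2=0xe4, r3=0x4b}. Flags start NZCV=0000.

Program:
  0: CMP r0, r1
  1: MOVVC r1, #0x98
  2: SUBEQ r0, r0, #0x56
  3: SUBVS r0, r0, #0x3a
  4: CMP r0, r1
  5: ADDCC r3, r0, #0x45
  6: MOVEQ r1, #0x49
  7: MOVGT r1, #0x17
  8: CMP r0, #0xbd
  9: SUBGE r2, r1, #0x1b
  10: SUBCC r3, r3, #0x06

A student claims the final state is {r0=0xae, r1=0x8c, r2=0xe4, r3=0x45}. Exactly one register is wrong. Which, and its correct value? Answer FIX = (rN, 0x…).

FIX = (r1, 0x17)

0: ✓ CMP  NZCV=1000
1: ✓ MOVVC  r1←0x98
2: · SUBEQ
3: · SUBVS
4: ✓ CMP  NZCV=0010
5: · ADDCC
6: · MOVEQ
7: ✓ MOVGT  r1←0x17
8: ✓ CMP  NZCV=1000
9: · SUBGE
10: ✓ SUBCC  r3←0x45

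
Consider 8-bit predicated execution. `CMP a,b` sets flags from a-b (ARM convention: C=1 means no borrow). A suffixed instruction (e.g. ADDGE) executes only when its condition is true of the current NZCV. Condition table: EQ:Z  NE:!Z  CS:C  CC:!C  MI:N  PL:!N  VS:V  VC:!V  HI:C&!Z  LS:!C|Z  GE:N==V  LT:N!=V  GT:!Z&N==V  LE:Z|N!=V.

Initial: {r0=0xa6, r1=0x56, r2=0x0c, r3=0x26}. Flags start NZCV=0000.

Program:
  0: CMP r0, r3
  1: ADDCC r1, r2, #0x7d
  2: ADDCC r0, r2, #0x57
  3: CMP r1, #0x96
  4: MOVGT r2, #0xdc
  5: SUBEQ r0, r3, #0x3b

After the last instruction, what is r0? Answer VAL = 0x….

0: ✓ CMP  NZCV=1010
1: · ADDCC
2: · ADDCC
3: ✓ CMP  NZCV=1001
4: ✓ MOVGT  r2←0xdc
5: · SUBEQ

VAL = 0xa6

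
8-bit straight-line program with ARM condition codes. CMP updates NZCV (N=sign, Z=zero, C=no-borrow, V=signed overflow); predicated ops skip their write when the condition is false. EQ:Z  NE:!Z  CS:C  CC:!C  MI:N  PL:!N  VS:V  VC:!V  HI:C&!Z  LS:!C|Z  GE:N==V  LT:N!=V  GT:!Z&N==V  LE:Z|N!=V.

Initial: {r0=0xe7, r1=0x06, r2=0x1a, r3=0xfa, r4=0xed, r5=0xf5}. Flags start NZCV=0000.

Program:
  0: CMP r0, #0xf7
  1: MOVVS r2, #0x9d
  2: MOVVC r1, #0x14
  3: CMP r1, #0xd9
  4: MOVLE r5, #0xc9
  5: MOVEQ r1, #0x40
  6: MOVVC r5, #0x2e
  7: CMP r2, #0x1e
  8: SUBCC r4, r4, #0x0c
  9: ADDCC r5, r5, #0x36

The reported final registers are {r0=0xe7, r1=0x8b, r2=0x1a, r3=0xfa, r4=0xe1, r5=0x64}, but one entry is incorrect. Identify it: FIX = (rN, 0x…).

FIX = (r1, 0x14)

[0] flags=1000 → (cmp)
[1] flags=1000 VS?F → skip
[2] flags=1000 VC?T → r1=0x14
[3] flags=0000 → (cmp)
[4] flags=0000 LE?F → skip
[5] flags=0000 EQ?F → skip
[6] flags=0000 VC?T → r5=0x2e
[7] flags=1000 → (cmp)
[8] flags=1000 CC?T → r4=0xe1
[9] flags=1000 CC?T → r5=0x64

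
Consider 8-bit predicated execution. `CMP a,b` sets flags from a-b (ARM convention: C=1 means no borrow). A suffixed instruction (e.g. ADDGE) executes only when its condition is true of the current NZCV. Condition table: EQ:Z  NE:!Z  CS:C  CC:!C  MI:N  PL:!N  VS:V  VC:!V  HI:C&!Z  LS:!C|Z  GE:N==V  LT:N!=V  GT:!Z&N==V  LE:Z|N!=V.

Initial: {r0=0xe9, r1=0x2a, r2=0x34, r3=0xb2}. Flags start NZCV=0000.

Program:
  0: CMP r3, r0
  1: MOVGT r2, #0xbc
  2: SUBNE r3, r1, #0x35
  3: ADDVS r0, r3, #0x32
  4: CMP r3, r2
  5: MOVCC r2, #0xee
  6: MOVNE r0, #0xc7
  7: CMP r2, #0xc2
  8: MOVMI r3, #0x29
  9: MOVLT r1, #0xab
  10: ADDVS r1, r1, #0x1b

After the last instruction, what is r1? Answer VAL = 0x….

VAL = 0x2a

0: ✓ CMP  NZCV=1000
1: · MOVGT
2: ✓ SUBNE  r3←0xf5
3: · ADDVS
4: ✓ CMP  NZCV=1010
5: · MOVCC
6: ✓ MOVNE  r0←0xc7
7: ✓ CMP  NZCV=0000
8: · MOVMI
9: · MOVLT
10: · ADDVS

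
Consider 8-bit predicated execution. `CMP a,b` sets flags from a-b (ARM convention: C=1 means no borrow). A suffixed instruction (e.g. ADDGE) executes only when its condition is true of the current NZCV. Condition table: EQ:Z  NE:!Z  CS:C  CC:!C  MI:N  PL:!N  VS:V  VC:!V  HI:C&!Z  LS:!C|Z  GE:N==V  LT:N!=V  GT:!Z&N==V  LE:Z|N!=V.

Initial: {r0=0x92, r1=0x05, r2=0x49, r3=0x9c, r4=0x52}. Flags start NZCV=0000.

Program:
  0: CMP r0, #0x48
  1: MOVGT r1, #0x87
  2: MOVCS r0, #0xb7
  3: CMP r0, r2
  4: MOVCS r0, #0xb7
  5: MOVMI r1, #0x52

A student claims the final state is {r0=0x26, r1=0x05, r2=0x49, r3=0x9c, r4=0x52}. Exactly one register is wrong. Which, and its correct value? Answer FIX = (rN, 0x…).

0: ✓ CMP  NZCV=0011
1: · MOVGT
2: ✓ MOVCS  r0←0xb7
3: ✓ CMP  NZCV=0011
4: ✓ MOVCS  r0←0xb7
5: · MOVMI

FIX = (r0, 0xb7)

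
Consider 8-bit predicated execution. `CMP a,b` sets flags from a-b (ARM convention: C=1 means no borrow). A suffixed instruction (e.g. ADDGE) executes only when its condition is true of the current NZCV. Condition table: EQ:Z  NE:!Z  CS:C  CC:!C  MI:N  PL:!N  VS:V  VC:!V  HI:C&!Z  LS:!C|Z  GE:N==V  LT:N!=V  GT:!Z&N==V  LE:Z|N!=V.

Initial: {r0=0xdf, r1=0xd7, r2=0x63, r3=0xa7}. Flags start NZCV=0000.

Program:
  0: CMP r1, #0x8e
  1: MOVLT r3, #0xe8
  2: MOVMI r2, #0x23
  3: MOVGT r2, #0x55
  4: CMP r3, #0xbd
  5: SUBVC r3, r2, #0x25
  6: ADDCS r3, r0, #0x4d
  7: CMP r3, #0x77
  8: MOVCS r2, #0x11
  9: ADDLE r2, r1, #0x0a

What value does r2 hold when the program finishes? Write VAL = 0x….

VAL = 0xe1

[0] flags=0010 → (cmp)
[1] flags=0010 LT?F → skip
[2] flags=0010 MI?F → skip
[3] flags=0010 GT?T → r2=0x55
[4] flags=1000 → (cmp)
[5] flags=1000 VC?T → r3=0x30
[6] flags=1000 CS?F → skip
[7] flags=1000 → (cmp)
[8] flags=1000 CS?F → skip
[9] flags=1000 LE?T → r2=0xe1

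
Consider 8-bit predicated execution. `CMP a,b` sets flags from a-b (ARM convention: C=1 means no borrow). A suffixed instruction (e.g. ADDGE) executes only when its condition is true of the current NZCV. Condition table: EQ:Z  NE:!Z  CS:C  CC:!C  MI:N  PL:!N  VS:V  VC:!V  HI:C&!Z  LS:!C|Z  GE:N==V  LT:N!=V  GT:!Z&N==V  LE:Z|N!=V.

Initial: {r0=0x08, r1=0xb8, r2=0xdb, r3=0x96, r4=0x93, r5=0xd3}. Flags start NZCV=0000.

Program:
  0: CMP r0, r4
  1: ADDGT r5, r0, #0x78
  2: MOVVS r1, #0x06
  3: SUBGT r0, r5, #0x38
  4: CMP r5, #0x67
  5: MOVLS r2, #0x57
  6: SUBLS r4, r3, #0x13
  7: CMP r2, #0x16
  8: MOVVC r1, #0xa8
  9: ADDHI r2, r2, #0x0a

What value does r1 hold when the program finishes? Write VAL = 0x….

VAL = 0xa8

[0] flags=0000 → (cmp)
[1] flags=0000 GT?T → r5=0x80
[2] flags=0000 VS?F → skip
[3] flags=0000 GT?T → r0=0x48
[4] flags=0011 → (cmp)
[5] flags=0011 LS?F → skip
[6] flags=0011 LS?F → skip
[7] flags=1010 → (cmp)
[8] flags=1010 VC?T → r1=0xa8
[9] flags=1010 HI?T → r2=0xe5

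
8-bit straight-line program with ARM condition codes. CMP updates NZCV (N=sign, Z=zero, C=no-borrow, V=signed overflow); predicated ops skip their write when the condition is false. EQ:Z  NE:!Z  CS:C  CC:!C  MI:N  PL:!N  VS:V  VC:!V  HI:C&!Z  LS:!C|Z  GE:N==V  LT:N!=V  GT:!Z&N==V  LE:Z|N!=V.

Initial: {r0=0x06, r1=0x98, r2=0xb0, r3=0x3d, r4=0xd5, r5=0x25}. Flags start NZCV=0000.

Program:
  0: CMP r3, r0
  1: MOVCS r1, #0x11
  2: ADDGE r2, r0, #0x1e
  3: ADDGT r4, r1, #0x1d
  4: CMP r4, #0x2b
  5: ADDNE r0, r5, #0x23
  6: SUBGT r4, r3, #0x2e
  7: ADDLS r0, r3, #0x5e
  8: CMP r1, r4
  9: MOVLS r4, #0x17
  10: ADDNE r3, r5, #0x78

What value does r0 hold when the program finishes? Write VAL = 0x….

[0] flags=0010 → (cmp)
[1] flags=0010 CS?T → r1=0x11
[2] flags=0010 GE?T → r2=0x24
[3] flags=0010 GT?T → r4=0x2e
[4] flags=0010 → (cmp)
[5] flags=0010 NE?T → r0=0x48
[6] flags=0010 GT?T → r4=0x0f
[7] flags=0010 LS?F → skip
[8] flags=0010 → (cmp)
[9] flags=0010 LS?F → skip
[10] flags=0010 NE?T → r3=0x9d

VAL = 0x48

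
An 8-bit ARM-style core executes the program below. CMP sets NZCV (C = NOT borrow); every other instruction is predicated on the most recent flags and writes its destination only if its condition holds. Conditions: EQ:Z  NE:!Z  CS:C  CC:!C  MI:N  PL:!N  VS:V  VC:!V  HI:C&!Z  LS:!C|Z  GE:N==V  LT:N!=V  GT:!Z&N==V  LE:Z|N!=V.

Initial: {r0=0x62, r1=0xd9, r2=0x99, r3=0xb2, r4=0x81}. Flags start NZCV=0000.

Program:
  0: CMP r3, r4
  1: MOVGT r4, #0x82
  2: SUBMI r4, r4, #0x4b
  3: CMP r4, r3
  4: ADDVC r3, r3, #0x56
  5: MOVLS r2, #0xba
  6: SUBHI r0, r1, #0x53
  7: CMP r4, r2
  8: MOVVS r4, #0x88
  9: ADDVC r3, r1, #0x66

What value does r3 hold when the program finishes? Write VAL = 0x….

0: ✓ CMP  NZCV=0010
1: ✓ MOVGT  r4←0x82
2: · SUBMI
3: ✓ CMP  NZCV=1000
4: ✓ ADDVC  r3←0x08
5: ✓ MOVLS  r2←0xba
6: · SUBHI
7: ✓ CMP  NZCV=1000
8: · MOVVS
9: ✓ ADDVC  r3←0x3f

VAL = 0x3f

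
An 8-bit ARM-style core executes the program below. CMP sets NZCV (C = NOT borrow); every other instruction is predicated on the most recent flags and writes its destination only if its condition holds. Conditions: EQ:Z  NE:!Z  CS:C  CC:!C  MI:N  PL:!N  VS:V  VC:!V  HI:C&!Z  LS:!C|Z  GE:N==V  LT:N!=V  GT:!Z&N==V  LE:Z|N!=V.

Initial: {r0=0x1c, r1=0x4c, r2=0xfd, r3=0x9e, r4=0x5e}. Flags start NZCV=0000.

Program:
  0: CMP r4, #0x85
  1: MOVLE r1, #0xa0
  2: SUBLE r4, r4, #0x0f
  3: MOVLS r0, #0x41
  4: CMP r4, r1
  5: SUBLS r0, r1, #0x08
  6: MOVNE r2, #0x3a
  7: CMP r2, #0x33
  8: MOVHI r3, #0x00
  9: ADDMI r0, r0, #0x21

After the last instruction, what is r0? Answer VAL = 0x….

VAL = 0x41

[0] flags=1001 → (cmp)
[1] flags=1001 LE?F → skip
[2] flags=1001 LE?F → skip
[3] flags=1001 LS?T → r0=0x41
[4] flags=0010 → (cmp)
[5] flags=0010 LS?F → skip
[6] flags=0010 NE?T → r2=0x3a
[7] flags=0010 → (cmp)
[8] flags=0010 HI?T → r3=0x00
[9] flags=0010 MI?F → skip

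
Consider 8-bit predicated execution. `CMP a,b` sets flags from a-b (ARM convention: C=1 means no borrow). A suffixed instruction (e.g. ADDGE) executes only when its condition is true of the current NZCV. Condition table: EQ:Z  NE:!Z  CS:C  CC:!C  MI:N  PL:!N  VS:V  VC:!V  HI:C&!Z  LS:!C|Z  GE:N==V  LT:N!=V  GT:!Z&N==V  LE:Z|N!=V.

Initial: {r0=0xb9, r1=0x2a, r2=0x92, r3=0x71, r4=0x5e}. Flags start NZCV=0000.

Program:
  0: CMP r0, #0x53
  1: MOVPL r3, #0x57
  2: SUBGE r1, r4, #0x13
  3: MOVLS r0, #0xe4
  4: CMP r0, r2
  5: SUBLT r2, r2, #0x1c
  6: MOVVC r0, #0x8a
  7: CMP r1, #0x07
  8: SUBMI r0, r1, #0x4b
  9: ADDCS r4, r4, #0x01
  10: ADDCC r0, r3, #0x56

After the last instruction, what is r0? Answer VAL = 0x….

VAL = 0x8a

0: ✓ CMP  NZCV=0011
1: ✓ MOVPL  r3←0x57
2: · SUBGE
3: · MOVLS
4: ✓ CMP  NZCV=0010
5: · SUBLT
6: ✓ MOVVC  r0←0x8a
7: ✓ CMP  NZCV=0010
8: · SUBMI
9: ✓ ADDCS  r4←0x5f
10: · ADDCC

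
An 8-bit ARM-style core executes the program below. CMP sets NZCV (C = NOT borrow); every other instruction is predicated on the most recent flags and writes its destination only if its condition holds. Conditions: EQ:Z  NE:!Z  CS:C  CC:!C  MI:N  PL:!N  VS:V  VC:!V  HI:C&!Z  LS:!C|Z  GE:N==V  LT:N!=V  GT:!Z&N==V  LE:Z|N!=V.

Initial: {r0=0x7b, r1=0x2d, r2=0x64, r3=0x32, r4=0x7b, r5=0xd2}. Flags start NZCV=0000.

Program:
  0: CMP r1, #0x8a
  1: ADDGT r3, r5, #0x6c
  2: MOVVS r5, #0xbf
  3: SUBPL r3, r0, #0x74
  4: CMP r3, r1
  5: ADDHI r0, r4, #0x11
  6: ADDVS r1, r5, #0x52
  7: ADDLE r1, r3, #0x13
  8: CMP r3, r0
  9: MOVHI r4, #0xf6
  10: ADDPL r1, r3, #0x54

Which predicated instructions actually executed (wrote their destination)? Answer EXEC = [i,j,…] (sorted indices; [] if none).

0: ✓ CMP  NZCV=1001
1: ✓ ADDGT  r3←0x3e
2: ✓ MOVVS  r5←0xbf
3: · SUBPL
4: ✓ CMP  NZCV=0010
5: ✓ ADDHI  r0←0x8c
6: · ADDVS
7: · ADDLE
8: ✓ CMP  NZCV=1001
9: · MOVHI
10: · ADDPL

EXEC = [1,2,5]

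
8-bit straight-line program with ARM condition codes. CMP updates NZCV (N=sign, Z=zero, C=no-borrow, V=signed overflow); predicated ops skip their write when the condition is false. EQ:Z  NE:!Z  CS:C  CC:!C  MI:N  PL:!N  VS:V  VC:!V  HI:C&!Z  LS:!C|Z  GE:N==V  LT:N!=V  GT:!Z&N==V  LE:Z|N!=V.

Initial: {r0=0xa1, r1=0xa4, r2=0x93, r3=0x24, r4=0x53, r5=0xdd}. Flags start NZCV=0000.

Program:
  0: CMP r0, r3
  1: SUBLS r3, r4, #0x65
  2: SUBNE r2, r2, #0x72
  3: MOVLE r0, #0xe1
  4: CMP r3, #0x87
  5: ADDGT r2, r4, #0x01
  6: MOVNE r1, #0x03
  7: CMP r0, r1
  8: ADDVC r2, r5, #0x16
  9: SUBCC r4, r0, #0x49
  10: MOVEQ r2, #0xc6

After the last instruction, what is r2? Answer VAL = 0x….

0: ✓ CMP  NZCV=0011
1: · SUBLS
2: ✓ SUBNE  r2←0x21
3: ✓ MOVLE  r0←0xe1
4: ✓ CMP  NZCV=1001
5: ✓ ADDGT  r2←0x54
6: ✓ MOVNE  r1←0x03
7: ✓ CMP  NZCV=1010
8: ✓ ADDVC  r2←0xf3
9: · SUBCC
10: · MOVEQ

VAL = 0xf3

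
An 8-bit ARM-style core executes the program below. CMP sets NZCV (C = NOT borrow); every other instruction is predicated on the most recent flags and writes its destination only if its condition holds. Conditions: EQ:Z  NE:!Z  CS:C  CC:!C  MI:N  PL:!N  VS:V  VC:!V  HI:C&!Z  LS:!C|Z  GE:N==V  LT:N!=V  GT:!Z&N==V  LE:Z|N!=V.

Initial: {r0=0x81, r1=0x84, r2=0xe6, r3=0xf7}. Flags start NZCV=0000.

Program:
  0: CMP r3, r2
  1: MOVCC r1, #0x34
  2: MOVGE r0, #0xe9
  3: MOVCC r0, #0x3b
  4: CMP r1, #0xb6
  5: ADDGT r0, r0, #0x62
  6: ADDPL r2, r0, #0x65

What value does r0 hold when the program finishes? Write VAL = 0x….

0: ✓ CMP  NZCV=0010
1: · MOVCC
2: ✓ MOVGE  r0←0xe9
3: · MOVCC
4: ✓ CMP  NZCV=1000
5: · ADDGT
6: · ADDPL

VAL = 0xe9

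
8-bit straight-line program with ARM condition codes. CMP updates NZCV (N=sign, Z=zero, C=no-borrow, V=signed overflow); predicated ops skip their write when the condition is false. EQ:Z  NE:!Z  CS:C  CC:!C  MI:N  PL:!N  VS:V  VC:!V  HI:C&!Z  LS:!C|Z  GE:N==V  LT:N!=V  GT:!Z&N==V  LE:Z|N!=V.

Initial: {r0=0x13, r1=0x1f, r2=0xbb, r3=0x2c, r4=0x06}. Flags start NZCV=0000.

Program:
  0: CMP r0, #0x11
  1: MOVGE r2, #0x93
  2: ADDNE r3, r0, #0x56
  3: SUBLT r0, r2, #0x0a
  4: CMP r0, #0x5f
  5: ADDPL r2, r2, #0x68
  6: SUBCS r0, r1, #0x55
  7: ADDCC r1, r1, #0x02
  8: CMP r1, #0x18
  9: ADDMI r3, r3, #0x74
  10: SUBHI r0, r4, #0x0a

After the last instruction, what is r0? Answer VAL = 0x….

[0] flags=0010 → (cmp)
[1] flags=0010 GE?T → r2=0x93
[2] flags=0010 NE?T → r3=0x69
[3] flags=0010 LT?F → skip
[4] flags=1000 → (cmp)
[5] flags=1000 PL?F → skip
[6] flags=1000 CS?F → skip
[7] flags=1000 CC?T → r1=0x21
[8] flags=0010 → (cmp)
[9] flags=0010 MI?F → skip
[10] flags=0010 HI?T → r0=0xfc

VAL = 0xfc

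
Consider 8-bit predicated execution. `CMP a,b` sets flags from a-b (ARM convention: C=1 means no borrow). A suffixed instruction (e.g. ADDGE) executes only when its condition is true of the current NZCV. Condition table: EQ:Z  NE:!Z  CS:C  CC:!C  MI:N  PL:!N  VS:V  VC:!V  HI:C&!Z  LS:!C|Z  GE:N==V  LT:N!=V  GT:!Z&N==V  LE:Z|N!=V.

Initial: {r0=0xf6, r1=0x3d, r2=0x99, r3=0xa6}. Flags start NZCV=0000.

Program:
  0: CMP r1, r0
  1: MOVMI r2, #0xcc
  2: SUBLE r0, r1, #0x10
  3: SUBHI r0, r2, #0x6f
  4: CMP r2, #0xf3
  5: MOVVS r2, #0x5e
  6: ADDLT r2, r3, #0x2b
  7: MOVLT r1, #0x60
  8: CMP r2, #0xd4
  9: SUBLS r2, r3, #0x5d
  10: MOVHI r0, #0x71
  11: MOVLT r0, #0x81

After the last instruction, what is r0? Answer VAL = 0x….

[0] flags=0000 → (cmp)
[1] flags=0000 MI?F → skip
[2] flags=0000 LE?F → skip
[3] flags=0000 HI?F → skip
[4] flags=1000 → (cmp)
[5] flags=1000 VS?F → skip
[6] flags=1000 LT?T → r2=0xd1
[7] flags=1000 LT?T → r1=0x60
[8] flags=1000 → (cmp)
[9] flags=1000 LS?T → r2=0x49
[10] flags=1000 HI?F → skip
[11] flags=1000 LT?T → r0=0x81

VAL = 0x81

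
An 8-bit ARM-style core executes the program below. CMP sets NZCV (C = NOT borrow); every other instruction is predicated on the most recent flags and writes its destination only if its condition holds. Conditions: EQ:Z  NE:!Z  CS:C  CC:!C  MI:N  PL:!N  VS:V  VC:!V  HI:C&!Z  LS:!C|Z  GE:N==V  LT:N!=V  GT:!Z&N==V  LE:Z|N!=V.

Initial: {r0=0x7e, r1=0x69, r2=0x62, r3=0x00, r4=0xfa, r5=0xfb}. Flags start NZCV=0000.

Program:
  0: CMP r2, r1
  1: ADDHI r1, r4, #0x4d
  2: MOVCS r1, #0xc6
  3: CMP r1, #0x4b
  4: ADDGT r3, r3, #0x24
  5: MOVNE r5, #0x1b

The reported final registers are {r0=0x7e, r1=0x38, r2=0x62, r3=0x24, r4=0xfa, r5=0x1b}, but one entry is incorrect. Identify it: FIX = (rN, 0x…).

0: ✓ CMP  NZCV=1000
1: · ADDHI
2: · MOVCS
3: ✓ CMP  NZCV=0010
4: ✓ ADDGT  r3←0x24
5: ✓ MOVNE  r5←0x1b

FIX = (r1, 0x69)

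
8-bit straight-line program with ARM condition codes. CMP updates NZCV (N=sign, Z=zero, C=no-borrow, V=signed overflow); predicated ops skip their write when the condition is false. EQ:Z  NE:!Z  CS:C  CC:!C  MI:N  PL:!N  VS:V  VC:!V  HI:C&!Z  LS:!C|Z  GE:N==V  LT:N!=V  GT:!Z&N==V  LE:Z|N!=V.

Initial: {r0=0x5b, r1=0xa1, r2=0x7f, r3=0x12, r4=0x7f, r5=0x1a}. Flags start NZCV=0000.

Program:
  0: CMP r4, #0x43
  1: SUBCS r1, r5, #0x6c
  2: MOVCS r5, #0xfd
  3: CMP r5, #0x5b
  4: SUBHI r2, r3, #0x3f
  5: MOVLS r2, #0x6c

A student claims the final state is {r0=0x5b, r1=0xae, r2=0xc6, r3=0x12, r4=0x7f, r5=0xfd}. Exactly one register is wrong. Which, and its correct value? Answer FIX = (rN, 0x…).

[0] flags=0010 → (cmp)
[1] flags=0010 CS?T → r1=0xae
[2] flags=0010 CS?T → r5=0xfd
[3] flags=1010 → (cmp)
[4] flags=1010 HI?T → r2=0xd3
[5] flags=1010 LS?F → skip

FIX = (r2, 0xd3)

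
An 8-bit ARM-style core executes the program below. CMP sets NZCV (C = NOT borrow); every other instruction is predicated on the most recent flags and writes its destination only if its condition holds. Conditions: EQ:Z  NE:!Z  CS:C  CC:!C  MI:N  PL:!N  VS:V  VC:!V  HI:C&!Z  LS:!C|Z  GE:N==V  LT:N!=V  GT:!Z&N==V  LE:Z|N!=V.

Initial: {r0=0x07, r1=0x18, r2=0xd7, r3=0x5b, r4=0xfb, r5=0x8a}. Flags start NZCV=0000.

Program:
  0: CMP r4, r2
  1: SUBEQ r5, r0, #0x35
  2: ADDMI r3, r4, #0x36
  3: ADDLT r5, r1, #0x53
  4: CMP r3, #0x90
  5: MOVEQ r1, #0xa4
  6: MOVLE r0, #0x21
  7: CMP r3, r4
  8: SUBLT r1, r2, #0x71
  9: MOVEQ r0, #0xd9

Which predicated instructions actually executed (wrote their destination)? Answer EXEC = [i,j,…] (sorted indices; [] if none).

0: ✓ CMP  NZCV=0010
1: · SUBEQ
2: · ADDMI
3: · ADDLT
4: ✓ CMP  NZCV=1001
5: · MOVEQ
6: · MOVLE
7: ✓ CMP  NZCV=0000
8: · SUBLT
9: · MOVEQ

EXEC = []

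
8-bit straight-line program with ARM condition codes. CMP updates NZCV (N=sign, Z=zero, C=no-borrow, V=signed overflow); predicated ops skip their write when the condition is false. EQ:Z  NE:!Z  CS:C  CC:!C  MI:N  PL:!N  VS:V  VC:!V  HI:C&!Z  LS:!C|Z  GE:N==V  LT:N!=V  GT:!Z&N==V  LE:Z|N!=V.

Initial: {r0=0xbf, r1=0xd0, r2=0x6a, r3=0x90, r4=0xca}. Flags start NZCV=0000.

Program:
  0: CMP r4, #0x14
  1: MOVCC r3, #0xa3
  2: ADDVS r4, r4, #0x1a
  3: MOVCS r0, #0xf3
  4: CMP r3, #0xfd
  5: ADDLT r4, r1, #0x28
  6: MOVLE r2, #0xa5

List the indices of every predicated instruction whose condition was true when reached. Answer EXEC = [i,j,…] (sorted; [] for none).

[0] flags=1010 → (cmp)
[1] flags=1010 CC?F → skip
[2] flags=1010 VS?F → skip
[3] flags=1010 CS?T → r0=0xf3
[4] flags=1000 → (cmp)
[5] flags=1000 LT?T → r4=0xf8
[6] flags=1000 LE?T → r2=0xa5

EXEC = [3,5,6]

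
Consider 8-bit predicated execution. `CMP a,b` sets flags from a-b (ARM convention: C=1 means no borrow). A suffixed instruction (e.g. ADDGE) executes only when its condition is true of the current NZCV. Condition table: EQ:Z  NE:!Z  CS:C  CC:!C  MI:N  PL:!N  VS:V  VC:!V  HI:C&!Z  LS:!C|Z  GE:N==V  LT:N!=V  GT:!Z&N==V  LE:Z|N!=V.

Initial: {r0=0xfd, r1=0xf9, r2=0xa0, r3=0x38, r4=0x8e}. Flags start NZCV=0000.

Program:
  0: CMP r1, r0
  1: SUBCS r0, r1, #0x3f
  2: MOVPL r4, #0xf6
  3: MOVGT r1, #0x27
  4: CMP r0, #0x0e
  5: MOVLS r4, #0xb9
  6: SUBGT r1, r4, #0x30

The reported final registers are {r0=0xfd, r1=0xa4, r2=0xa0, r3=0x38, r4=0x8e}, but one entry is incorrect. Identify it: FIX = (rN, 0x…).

0: ✓ CMP  NZCV=1000
1: · SUBCS
2: · MOVPL
3: · MOVGT
4: ✓ CMP  NZCV=1010
5: · MOVLS
6: · SUBGT

FIX = (r1, 0xf9)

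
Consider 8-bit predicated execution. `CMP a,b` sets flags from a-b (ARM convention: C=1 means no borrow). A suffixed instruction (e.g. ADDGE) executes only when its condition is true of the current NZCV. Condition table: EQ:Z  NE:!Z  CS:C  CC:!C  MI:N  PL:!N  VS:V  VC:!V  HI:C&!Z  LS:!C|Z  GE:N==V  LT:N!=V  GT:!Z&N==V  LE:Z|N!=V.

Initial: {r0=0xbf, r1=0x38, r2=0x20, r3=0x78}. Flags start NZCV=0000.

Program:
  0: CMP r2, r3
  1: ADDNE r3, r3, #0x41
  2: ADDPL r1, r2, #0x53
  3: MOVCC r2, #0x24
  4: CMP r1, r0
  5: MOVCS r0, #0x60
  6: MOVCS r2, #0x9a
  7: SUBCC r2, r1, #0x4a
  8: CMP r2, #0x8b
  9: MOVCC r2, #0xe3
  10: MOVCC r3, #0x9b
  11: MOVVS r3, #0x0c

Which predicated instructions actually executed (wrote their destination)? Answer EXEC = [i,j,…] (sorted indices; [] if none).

0: ✓ CMP  NZCV=1000
1: ✓ ADDNE  r3←0xb9
2: · ADDPL
3: ✓ MOVCC  r2←0x24
4: ✓ CMP  NZCV=0000
5: · MOVCS
6: · MOVCS
7: ✓ SUBCC  r2←0xee
8: ✓ CMP  NZCV=0010
9: · MOVCC
10: · MOVCC
11: · MOVVS

EXEC = [1,3,7]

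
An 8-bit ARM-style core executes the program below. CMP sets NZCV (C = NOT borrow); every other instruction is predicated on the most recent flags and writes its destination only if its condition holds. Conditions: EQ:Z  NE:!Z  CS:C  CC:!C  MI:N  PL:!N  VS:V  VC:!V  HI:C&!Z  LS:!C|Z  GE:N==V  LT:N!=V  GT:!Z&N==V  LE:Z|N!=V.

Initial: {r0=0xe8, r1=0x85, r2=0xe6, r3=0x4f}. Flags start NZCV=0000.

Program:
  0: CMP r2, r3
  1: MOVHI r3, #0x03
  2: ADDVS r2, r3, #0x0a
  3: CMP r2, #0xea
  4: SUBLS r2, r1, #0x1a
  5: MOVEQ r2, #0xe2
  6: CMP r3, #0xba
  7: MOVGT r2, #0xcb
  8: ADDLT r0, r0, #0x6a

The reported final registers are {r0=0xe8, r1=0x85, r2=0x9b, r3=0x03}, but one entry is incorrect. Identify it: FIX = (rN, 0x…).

[0] flags=1010 → (cmp)
[1] flags=1010 HI?T → r3=0x03
[2] flags=1010 VS?F → skip
[3] flags=1000 → (cmp)
[4] flags=1000 LS?T → r2=0x6b
[5] flags=1000 EQ?F → skip
[6] flags=0000 → (cmp)
[7] flags=0000 GT?T → r2=0xcb
[8] flags=0000 LT?F → skip

FIX = (r2, 0xcb)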